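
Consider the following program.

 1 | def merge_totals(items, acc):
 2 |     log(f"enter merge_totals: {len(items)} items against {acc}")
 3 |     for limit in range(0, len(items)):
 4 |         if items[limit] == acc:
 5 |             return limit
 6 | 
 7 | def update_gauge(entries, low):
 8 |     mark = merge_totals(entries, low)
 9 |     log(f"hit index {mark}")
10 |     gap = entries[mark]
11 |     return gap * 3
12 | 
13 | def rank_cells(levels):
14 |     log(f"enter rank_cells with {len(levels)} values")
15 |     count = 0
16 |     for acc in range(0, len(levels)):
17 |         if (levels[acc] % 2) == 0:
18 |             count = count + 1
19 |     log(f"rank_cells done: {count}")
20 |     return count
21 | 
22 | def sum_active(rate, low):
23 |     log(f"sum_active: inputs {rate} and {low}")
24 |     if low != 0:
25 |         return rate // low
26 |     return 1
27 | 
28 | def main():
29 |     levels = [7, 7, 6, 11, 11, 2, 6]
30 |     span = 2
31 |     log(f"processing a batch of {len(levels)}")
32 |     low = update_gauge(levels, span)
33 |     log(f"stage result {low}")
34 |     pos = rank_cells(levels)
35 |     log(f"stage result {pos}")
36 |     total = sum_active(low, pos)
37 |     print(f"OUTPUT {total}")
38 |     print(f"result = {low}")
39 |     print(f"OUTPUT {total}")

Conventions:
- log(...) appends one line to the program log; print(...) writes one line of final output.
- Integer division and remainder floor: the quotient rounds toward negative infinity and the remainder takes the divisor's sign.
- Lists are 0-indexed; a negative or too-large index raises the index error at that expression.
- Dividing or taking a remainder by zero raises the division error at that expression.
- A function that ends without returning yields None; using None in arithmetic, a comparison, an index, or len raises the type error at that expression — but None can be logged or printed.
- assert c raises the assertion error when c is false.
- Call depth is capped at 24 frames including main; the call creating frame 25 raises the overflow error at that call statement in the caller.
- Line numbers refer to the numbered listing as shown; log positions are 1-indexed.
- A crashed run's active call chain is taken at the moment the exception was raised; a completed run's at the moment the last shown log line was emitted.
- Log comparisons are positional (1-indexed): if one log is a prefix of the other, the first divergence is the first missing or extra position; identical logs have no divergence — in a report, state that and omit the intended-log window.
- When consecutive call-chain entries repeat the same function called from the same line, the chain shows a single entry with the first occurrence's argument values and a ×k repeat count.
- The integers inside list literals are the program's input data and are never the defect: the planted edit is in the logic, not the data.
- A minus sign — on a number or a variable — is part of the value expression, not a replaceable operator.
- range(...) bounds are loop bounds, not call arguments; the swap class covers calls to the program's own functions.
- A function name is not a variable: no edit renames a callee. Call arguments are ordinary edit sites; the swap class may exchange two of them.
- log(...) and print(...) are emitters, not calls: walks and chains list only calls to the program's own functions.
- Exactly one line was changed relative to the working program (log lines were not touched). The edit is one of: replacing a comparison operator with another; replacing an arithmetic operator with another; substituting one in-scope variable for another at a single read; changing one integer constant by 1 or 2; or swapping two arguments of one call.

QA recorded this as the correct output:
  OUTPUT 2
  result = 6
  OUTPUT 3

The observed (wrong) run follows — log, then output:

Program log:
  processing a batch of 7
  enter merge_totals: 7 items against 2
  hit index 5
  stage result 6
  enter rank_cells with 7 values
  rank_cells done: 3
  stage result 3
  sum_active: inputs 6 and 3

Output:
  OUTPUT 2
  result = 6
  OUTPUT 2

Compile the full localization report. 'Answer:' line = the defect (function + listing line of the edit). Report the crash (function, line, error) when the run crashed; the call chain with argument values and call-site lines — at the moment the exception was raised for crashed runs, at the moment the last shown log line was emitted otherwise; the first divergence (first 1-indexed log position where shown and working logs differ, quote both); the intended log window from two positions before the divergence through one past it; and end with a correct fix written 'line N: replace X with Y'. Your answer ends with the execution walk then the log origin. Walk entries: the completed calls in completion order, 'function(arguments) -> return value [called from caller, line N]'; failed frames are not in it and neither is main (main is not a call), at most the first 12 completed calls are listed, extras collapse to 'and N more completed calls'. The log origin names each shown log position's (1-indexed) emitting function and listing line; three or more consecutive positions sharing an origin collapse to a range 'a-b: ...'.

Answer: the defect is in main at line 39.
The tell: The logs agree in full; only the final output differs.
Call chain: main -> sum_active(6, 3) (called at line 36).
First divergence: there is none — every log position agrees.
Execution walk:
  merge_totals([7, 7, 6, 11, 11, 2, 6], 2) -> 5  [called from update_gauge, line 8]
  update_gauge([7, 7, 6, 11, 11, 2, 6], 2) -> 6  [called from main, line 32]
  rank_cells([7, 7, 6, 11, 11, 2, 6]) -> 3  [called from main, line 34]
  sum_active(6, 3) -> 2  [called from main, line 36]
Log origins:
  1: from main, line 31
  2: from merge_totals, line 2
  3: from update_gauge, line 9
  4: from main, line 33
  5: from rank_cells, line 14
  6: from rank_cells, line 19
  7: from main, line 35
  8: from sum_active, line 23
A correct fix: line 39: replace `total` with `pos`.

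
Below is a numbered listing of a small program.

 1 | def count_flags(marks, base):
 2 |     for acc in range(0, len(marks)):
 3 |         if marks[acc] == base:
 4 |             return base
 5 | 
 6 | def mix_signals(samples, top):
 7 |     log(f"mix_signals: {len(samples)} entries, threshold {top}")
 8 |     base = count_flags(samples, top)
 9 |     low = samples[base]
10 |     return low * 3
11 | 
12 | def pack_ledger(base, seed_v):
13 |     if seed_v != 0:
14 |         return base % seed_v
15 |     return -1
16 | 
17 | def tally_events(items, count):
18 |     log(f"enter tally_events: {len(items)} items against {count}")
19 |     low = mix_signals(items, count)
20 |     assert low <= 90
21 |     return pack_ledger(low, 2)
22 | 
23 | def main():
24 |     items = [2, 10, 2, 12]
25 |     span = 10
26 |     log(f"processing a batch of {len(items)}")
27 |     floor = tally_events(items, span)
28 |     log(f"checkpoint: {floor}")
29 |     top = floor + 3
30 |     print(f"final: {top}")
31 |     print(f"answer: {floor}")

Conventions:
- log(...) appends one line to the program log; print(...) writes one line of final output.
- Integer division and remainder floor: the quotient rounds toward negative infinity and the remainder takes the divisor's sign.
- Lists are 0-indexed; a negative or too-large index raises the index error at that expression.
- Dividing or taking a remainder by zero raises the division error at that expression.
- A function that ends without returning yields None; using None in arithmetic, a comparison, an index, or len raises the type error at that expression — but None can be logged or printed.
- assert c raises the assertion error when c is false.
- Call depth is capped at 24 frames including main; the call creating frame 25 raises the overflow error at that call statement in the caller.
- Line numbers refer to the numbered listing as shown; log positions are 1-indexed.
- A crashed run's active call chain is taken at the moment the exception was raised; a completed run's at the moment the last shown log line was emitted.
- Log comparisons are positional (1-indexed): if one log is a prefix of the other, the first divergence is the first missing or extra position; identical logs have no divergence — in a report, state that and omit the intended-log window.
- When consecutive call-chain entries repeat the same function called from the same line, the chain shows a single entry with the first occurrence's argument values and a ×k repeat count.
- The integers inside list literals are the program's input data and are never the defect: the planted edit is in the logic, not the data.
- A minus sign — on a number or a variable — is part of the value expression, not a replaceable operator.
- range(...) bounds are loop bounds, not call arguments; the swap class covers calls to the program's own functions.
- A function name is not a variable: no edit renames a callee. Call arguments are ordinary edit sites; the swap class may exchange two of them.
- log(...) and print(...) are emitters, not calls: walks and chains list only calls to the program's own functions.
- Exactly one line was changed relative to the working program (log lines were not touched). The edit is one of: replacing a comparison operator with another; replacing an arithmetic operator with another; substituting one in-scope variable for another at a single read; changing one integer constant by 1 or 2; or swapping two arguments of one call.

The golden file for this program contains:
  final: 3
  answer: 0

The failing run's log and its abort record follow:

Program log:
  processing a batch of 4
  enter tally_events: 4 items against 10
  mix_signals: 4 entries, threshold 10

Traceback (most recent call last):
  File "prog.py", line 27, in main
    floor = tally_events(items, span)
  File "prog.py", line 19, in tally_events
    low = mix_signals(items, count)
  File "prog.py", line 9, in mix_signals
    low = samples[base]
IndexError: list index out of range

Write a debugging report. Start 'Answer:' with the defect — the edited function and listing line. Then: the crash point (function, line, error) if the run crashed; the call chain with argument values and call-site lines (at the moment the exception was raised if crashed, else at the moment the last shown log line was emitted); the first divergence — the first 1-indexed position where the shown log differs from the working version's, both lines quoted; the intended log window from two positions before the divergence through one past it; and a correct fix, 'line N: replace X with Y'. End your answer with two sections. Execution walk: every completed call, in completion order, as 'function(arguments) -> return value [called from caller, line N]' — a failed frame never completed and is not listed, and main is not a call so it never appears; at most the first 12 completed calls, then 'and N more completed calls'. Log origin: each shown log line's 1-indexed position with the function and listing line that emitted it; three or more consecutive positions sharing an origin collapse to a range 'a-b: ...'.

Answer: the defect is in count_flags at line 4.
Key observation: The shown log is a 3-line prefix of the intended one, whose next entry is 'checkpoint: 0'.
Crash: mix_signals, line 9, IndexError.
Call chain: main -> tally_events([2, 10, 2, 12], 10) (called at line 27) -> mix_signals([2, 10, 2, 12], 10) (called at line 19).
First divergence: position 4 — the faulty run's log ends after 3 lines; the working version continues with 'checkpoint: 0'.
Intended log window:
  2: enter tally_events: 4 items against 10
  3: mix_signals: 4 entries, threshold 10
  4: checkpoint: 0
Execution walk:
  count_flags([2, 10, 2, 12], 10) -> 10  [called from mix_signals, line 8]
Log line origins:
  1 — main, line 26
  2 — tally_events, line 18
  3 — mix_signals, line 7
A correct fix: line 4: replace `base` with `acc`.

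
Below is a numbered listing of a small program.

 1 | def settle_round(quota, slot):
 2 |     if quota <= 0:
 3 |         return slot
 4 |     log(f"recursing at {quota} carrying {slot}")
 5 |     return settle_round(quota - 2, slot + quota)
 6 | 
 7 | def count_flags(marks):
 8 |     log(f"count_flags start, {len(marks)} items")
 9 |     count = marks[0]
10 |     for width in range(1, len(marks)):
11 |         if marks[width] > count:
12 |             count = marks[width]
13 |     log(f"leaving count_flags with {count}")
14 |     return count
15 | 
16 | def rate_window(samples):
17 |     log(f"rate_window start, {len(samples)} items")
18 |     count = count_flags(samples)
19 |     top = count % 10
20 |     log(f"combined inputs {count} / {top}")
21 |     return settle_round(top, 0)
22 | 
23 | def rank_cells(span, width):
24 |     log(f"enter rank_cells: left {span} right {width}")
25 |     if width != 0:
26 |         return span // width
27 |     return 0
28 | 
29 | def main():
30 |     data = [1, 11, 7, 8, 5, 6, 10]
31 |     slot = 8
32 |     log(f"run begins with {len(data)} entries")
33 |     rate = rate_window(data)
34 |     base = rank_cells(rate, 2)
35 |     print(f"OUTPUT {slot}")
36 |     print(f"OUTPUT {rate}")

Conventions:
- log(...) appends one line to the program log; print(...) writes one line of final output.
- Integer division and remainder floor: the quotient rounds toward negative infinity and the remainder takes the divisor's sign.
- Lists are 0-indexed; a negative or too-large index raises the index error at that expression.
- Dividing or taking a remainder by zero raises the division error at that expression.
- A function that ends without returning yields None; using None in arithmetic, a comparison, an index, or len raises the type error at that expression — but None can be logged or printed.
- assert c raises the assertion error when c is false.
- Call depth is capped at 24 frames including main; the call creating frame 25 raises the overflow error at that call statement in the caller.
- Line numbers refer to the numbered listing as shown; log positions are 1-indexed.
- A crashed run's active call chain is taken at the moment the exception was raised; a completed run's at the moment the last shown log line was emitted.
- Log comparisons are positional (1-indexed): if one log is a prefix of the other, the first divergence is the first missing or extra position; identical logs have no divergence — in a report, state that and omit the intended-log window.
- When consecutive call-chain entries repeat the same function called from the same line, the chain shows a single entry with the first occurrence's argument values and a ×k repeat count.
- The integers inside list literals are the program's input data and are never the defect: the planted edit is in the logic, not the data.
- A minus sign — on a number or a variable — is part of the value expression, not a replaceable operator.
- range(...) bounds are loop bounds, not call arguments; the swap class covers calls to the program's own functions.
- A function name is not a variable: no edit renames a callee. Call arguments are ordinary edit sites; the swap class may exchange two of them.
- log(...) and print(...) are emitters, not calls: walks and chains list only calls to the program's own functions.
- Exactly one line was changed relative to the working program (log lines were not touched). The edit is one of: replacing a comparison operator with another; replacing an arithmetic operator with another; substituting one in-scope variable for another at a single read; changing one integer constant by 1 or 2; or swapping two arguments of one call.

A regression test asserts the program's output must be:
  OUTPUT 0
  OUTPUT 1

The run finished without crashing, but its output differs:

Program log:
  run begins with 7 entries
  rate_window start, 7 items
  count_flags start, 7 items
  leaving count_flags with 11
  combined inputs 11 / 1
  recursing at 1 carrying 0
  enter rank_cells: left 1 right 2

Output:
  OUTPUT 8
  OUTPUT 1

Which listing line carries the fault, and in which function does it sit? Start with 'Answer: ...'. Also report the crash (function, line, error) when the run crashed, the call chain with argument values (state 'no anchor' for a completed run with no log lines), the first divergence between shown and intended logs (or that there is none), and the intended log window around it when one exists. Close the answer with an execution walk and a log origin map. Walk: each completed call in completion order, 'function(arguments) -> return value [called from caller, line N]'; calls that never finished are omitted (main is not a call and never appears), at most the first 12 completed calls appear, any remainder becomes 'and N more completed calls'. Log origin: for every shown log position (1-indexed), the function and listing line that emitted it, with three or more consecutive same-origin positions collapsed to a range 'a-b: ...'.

Answer: the defect is in main at line 35.
Core observation: Log streams are identical — the defect surfaces only in the printed output.
Call chain: main -> rank_cells(1, 2) (called at line 34).
First divergence: none (the log streams are identical).
Execution walk:
  count_flags([1, 11, 7, 8, 5, 6, 10]) -> 11  [called from rate_window, line 18]
  settle_round(-1, 1) -> 1  [called from settle_round, line 5]
  settle_round(1, 0) -> 1  [called from rate_window, line 21]
  rate_window([1, 11, 7, 8, 5, 6, 10]) -> 1  [called from main, line 33]
  rank_cells(1, 2) -> 0  [called from main, line 34]
Log line origins:
  1 — main, line 32
  2 — rate_window, line 17
  3 — count_flags, line 8
  4 — count_flags, line 13
  5 — rate_window, line 20
  6 — settle_round, line 4
  7 — rank_cells, line 24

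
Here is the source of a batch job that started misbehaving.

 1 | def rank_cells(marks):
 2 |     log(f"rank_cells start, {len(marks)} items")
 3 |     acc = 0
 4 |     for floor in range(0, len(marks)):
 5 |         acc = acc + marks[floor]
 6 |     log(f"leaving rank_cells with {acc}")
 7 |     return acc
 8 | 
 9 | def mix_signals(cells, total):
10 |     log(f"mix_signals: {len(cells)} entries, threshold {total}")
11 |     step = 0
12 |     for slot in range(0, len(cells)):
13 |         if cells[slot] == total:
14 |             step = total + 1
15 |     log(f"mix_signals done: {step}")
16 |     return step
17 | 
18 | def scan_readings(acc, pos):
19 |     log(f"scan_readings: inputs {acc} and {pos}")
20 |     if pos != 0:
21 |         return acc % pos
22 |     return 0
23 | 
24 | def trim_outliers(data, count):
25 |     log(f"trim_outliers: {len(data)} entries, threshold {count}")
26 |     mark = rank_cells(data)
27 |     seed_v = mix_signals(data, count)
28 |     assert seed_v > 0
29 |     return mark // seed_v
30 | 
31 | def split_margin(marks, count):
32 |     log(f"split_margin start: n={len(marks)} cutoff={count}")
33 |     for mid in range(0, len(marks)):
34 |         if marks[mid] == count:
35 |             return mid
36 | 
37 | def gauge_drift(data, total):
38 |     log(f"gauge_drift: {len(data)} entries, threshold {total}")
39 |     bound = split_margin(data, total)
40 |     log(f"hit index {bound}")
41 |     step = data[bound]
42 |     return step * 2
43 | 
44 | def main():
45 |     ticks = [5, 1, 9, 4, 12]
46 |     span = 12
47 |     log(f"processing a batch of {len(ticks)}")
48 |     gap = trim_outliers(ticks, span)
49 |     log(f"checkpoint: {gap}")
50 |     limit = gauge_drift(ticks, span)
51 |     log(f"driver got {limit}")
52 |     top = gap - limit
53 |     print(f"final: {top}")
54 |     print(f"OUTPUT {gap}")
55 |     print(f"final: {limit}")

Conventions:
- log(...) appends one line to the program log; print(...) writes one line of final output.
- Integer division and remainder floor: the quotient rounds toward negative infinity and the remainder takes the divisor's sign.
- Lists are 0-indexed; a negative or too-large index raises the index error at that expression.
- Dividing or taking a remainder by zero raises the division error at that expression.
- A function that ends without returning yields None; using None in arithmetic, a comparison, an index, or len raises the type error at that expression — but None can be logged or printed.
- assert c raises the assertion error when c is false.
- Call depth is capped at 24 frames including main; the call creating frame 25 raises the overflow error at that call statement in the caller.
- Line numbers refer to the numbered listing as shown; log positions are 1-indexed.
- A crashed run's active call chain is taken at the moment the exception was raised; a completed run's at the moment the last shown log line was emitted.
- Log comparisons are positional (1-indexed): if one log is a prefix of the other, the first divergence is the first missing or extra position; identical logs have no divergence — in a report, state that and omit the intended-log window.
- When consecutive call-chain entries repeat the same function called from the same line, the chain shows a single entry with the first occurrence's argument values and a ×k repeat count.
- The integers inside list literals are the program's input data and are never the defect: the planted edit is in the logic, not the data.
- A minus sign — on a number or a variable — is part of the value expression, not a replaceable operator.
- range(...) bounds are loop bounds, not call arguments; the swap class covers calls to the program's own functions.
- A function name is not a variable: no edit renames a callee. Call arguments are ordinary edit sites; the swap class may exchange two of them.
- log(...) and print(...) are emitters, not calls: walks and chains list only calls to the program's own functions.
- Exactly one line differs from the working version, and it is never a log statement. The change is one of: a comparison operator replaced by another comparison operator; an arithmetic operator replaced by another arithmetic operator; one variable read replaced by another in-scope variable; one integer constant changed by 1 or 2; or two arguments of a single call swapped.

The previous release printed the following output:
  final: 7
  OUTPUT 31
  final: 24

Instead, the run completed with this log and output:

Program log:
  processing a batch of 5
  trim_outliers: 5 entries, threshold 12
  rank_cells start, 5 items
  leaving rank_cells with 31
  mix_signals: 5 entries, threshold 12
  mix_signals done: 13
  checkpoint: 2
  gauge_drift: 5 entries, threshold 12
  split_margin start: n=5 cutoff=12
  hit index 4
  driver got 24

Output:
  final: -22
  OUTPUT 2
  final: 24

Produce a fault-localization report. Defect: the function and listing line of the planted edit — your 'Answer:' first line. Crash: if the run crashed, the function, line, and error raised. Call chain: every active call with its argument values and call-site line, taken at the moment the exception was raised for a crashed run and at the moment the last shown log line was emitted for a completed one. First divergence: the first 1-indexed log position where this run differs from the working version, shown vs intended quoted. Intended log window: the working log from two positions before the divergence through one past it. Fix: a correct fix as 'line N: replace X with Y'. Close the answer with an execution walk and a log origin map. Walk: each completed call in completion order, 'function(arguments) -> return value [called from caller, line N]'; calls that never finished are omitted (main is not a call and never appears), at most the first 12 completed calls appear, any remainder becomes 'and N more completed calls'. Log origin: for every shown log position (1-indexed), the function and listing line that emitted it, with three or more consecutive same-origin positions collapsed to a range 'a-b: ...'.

Answer: the defect is in mix_signals at line 14.
Key fact: At log position 6 the runs split — shown 'mix_signals done: 13', but the working version logs 'mix_signals done: 1'.
Call chain: main.
First divergence: position 6 — the shown line 'mix_signals done: 13' should read 'mix_signals done: 1'.
Intended log window:
  4: leaving rank_cells with 31
  5: mix_signals: 5 entries, threshold 12
  6: mix_signals done: 1
  7: checkpoint: 31
Execution walk:
  rank_cells([5, 1, 9, 4, 12]) -> 31  [called from trim_outliers, line 26]
  mix_signals([5, 1, 9, 4, 12], 12) -> 13  [called from trim_outliers, line 27]
  trim_outliers([5, 1, 9, 4, 12], 12) -> 2  [called from main, line 48]
  split_margin([5, 1, 9, 4, 12], 12) -> 4  [called from gauge_drift, line 39]
  gauge_drift([5, 1, 9, 4, 12], 12) -> 24  [called from main, line 50]
Log line origins:
  1: from main, line 47
  2: from trim_outliers, line 25
  3: from rank_cells, line 2
  4: from rank_cells, line 6
  5: from mix_signals, line 10
  6: from mix_signals, line 15
  7: from main, line 49
  8: from gauge_drift, line 38
  9: from split_margin, line 32
  10: from gauge_drift, line 40
  11: from main, line 51
A correct fix: line 14: replace `total` with `step`.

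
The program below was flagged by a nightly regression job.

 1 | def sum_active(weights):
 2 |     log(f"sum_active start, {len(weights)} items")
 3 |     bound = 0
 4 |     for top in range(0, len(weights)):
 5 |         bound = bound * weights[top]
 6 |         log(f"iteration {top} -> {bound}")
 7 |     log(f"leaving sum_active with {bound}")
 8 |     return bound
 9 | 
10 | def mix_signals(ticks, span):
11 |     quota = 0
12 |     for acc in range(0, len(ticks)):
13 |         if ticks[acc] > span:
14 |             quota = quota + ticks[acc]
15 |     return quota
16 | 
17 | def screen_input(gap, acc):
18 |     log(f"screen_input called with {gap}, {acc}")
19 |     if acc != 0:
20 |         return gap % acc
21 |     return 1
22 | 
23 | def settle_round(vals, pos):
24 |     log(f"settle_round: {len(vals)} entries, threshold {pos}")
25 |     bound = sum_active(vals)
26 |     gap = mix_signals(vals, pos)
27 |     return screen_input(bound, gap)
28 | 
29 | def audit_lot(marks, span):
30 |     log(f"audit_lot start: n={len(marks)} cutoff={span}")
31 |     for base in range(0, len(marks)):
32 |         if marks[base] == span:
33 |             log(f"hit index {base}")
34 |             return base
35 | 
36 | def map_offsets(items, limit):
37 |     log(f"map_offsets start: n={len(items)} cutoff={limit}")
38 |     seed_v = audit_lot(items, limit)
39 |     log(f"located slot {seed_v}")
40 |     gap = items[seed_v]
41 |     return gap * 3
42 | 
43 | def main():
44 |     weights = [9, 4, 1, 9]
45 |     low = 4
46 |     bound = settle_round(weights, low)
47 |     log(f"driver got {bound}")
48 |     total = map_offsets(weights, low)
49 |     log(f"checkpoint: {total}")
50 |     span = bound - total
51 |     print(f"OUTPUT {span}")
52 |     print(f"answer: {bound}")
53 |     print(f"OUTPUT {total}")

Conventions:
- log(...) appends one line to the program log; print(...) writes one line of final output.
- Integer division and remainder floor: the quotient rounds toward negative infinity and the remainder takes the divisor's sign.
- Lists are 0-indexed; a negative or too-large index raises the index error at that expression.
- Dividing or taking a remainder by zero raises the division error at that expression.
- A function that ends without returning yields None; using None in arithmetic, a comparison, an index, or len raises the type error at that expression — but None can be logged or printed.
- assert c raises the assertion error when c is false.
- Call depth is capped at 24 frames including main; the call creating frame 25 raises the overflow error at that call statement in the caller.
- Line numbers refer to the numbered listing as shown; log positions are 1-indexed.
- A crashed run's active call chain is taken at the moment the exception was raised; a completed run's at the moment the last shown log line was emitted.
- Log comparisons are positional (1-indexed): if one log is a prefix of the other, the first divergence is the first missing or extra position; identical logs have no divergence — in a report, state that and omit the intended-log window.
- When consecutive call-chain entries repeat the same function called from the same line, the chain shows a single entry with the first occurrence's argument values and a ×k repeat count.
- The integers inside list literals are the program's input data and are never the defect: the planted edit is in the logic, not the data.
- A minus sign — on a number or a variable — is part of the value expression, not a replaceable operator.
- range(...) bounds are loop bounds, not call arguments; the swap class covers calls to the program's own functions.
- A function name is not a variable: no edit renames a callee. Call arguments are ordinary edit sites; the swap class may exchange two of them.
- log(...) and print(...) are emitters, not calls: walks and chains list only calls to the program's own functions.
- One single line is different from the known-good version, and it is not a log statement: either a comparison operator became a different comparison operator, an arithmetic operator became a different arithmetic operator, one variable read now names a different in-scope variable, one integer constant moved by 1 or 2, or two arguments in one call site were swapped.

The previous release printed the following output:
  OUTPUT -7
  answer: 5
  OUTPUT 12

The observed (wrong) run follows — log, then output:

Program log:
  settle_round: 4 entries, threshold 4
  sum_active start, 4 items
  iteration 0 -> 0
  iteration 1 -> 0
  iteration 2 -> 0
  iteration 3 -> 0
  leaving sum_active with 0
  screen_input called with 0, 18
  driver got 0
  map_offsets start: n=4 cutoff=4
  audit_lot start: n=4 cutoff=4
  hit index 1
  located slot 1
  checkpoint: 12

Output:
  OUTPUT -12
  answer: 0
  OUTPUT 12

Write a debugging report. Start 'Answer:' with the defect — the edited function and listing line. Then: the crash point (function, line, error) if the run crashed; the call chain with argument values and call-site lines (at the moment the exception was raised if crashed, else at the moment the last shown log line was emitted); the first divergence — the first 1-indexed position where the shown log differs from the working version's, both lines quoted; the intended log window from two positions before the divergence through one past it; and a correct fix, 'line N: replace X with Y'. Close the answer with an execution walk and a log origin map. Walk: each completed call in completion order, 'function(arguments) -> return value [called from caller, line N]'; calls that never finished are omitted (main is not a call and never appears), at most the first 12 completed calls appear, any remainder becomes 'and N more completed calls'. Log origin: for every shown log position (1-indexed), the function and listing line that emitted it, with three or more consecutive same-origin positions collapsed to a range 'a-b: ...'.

Answer: the defect is in sum_active at line 5.
The tell: Position 3 is the first bad log line: 'iteration 0 -> 0' should read 'iteration 0 -> 9'.
Call chain: main.
First divergence: position 3 — shown 'iteration 0 -> 0', intended 'iteration 0 -> 9'.
Intended log window:
  1: settle_round: 4 entries, threshold 4
  2: sum_active start, 4 items
  3: iteration 0 -> 9
  4: iteration 1 -> 13
Execution walk:
  sum_active([9, 4, 1, 9]) -> 0  [called from settle_round, line 25]
  mix_signals([9, 4, 1, 9], 4) -> 18  [called from settle_round, line 26]
  screen_input(0, 18) -> 0  [called from settle_round, line 27]
  settle_round([9, 4, 1, 9], 4) -> 0  [called from main, line 46]
  audit_lot([9, 4, 1, 9], 4) -> 1  [called from map_offsets, line 38]
  map_offsets([9, 4, 1, 9], 4) -> 12  [called from main, line 48]
Log line origins:
  1 — settle_round, line 24
  2 — sum_active, line 2
  3-6 — sum_active, line 6
  7 — sum_active, line 7
  8 — screen_input, line 18
  9 — main, line 47
  10 — map_offsets, line 37
  11 — audit_lot, line 30
  12 — audit_lot, line 33
  13 — map_offsets, line 39
  14 — main, line 49
A correct fix: line 5: replace `*` with `+`.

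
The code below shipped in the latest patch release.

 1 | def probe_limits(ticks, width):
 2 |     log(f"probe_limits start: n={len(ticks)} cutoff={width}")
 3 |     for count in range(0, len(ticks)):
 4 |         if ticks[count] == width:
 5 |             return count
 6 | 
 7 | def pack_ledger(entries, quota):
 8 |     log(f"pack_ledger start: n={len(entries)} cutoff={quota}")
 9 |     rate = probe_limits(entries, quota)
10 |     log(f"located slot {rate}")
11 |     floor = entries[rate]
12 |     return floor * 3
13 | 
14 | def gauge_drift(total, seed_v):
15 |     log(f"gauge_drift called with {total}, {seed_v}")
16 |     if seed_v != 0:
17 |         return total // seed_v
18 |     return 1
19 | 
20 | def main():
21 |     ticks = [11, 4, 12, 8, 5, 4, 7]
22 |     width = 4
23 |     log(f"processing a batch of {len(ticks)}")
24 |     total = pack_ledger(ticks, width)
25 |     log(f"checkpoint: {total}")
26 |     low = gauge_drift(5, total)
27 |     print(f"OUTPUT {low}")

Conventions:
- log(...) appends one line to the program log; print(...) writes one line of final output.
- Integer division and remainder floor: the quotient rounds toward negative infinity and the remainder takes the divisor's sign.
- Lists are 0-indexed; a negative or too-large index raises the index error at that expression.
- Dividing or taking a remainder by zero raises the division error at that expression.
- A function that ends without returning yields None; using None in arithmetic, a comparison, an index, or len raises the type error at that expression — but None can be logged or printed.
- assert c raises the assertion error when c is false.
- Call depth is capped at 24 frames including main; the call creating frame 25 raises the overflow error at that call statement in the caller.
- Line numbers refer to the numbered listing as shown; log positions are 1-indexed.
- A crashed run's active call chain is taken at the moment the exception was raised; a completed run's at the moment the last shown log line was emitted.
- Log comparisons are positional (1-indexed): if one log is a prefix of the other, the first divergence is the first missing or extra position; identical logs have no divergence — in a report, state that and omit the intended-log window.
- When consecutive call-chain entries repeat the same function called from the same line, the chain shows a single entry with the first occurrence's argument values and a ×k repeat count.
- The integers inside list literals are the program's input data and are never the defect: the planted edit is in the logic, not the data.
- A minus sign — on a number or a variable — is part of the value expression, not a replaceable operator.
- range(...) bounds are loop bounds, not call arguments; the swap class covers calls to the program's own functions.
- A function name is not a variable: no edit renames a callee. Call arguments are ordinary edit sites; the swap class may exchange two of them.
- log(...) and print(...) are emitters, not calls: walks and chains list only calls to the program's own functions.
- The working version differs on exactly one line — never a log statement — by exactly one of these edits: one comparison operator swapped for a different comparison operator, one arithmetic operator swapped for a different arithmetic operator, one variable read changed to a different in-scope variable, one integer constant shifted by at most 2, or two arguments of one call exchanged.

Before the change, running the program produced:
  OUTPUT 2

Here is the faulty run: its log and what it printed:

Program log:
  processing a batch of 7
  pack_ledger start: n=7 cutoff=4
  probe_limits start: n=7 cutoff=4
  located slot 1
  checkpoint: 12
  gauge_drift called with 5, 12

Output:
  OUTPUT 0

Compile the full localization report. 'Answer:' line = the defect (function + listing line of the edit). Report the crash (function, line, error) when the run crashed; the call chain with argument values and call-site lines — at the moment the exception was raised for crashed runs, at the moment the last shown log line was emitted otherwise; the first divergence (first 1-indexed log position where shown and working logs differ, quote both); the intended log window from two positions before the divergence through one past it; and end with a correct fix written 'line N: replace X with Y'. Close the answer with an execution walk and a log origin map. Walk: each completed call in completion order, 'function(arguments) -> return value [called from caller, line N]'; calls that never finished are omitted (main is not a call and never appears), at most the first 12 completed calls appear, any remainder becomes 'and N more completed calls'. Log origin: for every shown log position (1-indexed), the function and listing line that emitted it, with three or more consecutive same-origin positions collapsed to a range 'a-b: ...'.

Answer: the defect is in main at line 26.
Key observation: Everything matches until log position 6, which reads 'gauge_drift called with 5, 12' in place of 'gauge_drift called with 12, 5'.
Call chain: main -> gauge_drift(5, 12) (called at line 26).
First divergence: at position 6 the run shows 'gauge_drift called with 5, 12' where the working version logs 'gauge_drift called with 12, 5'.
Intended log window:
  4: located slot 1
  5: checkpoint: 12
  6: gauge_drift called with 12, 5
Execution walk:
  probe_limits([11, 4, 12, 8, 5, 4, 7], 4) -> 1  [called from pack_ledger, line 9]
  pack_ledger([11, 4, 12, 8, 5, 4, 7], 4) -> 12  [called from main, line 24]
  gauge_drift(5, 12) -> 0  [called from main, line 26]
Log line origins:
  1 — main, line 23
  2 — pack_ledger, line 8
  3 — probe_limits, line 2
  4 — pack_ledger, line 10
  5 — main, line 25
  6 — gauge_drift, line 15
A correct fix: line 26: replace `gauge_drift(5, total)` with `gauge_drift(total, 5)`.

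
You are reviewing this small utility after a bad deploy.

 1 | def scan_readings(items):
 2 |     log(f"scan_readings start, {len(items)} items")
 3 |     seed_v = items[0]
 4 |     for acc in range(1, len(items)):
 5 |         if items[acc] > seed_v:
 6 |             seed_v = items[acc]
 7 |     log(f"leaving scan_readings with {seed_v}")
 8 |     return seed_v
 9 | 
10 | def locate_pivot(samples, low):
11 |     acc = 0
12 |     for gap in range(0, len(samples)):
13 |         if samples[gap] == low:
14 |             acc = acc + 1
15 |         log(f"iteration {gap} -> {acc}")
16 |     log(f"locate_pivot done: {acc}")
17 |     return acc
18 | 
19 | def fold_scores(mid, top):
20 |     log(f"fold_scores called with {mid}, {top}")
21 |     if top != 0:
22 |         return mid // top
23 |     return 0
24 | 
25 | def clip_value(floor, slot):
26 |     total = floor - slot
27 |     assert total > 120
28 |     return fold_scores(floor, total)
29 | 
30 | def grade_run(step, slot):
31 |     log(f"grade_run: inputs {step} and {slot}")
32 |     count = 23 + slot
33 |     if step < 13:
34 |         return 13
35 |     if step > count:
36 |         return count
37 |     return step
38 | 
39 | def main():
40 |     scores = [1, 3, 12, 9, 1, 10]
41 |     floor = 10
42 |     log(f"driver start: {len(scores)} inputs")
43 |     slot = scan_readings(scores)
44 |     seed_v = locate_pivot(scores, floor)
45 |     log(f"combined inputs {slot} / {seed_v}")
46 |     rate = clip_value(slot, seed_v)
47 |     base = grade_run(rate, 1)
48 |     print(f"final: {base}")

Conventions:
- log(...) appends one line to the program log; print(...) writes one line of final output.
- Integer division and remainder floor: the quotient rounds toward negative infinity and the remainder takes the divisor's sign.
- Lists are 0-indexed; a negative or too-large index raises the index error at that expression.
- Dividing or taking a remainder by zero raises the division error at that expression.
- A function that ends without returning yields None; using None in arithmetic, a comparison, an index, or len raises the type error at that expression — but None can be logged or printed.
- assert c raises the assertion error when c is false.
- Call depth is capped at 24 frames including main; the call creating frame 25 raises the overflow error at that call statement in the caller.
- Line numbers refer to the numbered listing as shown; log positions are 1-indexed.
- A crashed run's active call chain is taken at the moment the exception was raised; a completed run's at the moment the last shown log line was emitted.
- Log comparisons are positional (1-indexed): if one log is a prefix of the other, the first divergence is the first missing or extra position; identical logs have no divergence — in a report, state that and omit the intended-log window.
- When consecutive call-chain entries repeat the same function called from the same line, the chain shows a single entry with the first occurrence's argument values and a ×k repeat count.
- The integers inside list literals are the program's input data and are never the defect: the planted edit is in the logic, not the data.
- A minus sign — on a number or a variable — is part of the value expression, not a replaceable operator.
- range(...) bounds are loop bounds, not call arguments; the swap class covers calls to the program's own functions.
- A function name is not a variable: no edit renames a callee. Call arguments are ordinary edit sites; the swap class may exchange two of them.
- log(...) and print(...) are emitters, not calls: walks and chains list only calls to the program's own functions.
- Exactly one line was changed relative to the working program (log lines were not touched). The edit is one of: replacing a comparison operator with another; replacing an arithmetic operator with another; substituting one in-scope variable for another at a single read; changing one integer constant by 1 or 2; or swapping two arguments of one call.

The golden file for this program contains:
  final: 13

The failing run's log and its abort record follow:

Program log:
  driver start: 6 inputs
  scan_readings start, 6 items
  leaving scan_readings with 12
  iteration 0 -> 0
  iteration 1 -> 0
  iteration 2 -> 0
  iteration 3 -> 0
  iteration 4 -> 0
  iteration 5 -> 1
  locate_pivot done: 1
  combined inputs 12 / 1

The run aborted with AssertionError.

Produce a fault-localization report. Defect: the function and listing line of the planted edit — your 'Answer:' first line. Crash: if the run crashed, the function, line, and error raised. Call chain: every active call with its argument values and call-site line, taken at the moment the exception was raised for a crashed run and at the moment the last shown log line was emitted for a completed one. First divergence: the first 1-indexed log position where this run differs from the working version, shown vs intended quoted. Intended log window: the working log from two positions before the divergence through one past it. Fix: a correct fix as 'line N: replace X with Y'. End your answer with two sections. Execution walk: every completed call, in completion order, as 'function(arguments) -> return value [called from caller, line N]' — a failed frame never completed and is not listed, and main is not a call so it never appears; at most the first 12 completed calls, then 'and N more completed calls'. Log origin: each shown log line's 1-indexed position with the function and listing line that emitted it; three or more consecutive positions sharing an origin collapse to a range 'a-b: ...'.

Answer: the defect is in clip_value at line 27.
Core observation: After 11 matching log lines the faulty run goes silent, while the working version continues with 'fold_scores called with 12, 11'.
Crash: clip_value, line 27, AssertionError.
Call chain: main -> clip_value(12, 1) (called at line 46).
First divergence: position 12 — after 11 matching lines the faulty run goes silent; intended next line 'fold_scores called with 12, 11'.
Intended log window:
  10: locate_pivot done: 1
  11: combined inputs 12 / 1
  12: fold_scores called with 12, 11
  13: grade_run: inputs 1 and 1
Execution walk:
  scan_readings([1, 3, 12, 9, 1, 10]) -> 12  [called from main, line 43]
  locate_pivot([1, 3, 12, 9, 1, 10], 10) -> 1  [called from main, line 44]
Origin of each log line:
  1: from main, line 42
  2: from scan_readings, line 2
  3: from scan_readings, line 7
  4-9: from locate_pivot, line 15
  10: from locate_pivot, line 16
  11: from main, line 45
A correct fix: line 27: replace `>` with `<=`.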